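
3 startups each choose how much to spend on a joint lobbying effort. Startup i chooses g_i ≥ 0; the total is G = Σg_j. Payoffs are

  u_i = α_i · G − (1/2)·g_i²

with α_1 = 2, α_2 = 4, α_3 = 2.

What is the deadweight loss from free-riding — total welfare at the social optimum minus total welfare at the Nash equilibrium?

44

Startup i's FOC: ∂u_i/∂g_i = α_i − g_i = 0, so g_i* = α_i.
NE contributions = (2, 4, 2); G = 8.
W^NE = (Σα)·G − ½Σα_i² = 8² − ½·24 = 52.
Planner sets g_i = Σα_j = 8 for every i, so G^SO = 3·8 = 24.
W^SO = (Σα)·G^SO − ½·3·(Σα)² = (3/2)·8² = 96.
Deadweight loss = W^SO − W^NE = 44.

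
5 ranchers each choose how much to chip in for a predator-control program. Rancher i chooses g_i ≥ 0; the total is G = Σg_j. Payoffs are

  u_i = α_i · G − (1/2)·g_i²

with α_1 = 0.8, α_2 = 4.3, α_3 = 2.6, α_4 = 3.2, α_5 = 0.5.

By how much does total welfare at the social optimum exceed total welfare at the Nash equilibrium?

Rancher i's FOC: ∂u_i/∂g_i = α_i − g_i = 0, so g_i* = α_i.
NE contributions = (0.8, 4.3, 2.6, 3.2, 0.5); G = 11.4.
W^NE = (Σα)·G − ½Σα_i² = 11.4² − ½·36.38 = 111.77.
Planner sets g_i = Σα_j = 11.4 for every i, so G^SO = 5·11.4 = 57.
W^SO = (Σα)·G^SO − ½·5·(Σα)² = (5/2)·11.4² = 324.9.
Deadweight loss = W^SO − W^NE = 213.13.

213.13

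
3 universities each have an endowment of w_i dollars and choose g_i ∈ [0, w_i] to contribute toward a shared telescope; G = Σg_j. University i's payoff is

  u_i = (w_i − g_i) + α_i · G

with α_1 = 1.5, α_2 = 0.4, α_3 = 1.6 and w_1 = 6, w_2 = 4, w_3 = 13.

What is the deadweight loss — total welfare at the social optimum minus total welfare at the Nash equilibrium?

∂u_i/∂g_i = α_i − 1, so university i contributes w_i if α_i > 1, else 0.
α_i > 1 for i ∈ {1, 3}; NE contributions (6, 0, 13), G = 19.
W^NE = Σw_i − G^NE + (Σα_i)·G^NE = 23 + 2.5·19 = 70.5.
Planner: ∂(Σu_j)/∂g_i = Σα_j − 1 = 2.5 > 0, so everyone contributes w_i; G^SO = 23, W^SO = 23 + 2.5·23 = 80.5.
Deadweight loss = 10.

10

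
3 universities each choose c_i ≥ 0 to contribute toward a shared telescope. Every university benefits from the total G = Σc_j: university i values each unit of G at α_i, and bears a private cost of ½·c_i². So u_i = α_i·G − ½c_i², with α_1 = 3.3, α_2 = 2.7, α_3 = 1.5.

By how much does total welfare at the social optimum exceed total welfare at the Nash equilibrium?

University i's FOC: ∂u_i/∂c_i = α_i − c_i = 0, so c_i* = α_i.
NE contributions = (3.3, 2.7, 1.5); G = 7.5.
W^NE = (Σα)·G − ½Σα_i² = 7.5² − ½·20.43 = 46.035.
Planner sets c_i = Σα_j = 7.5 for every i, so G^SO = 3·7.5 = 22.5.
W^SO = (Σα)·G^SO − ½·3·(Σα)² = (3/2)·7.5² = 84.375.
Deadweight loss = W^SO − W^NE = 38.34.

38.34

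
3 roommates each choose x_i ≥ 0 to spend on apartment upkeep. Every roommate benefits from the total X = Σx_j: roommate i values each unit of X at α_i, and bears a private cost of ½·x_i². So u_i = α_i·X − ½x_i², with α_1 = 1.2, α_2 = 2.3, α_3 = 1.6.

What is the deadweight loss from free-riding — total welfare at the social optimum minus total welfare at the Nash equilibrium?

Roommate i's FOC: ∂u_i/∂x_i = α_i − x_i = 0, so x_i* = α_i.
NE contributions = (1.2, 2.3, 1.6); X = 5.1.
W^NE = (Σα)·X − ½Σα_i² = 5.1² − ½·9.29 = 21.365.
Planner sets x_i = Σα_j = 5.1 for every i, so X^SO = 3·5.1 = 15.3.
W^SO = (Σα)·X^SO − ½·3·(Σα)² = (3/2)·5.1² = 39.015.
Deadweight loss = W^SO − W^NE = 17.65.

17.65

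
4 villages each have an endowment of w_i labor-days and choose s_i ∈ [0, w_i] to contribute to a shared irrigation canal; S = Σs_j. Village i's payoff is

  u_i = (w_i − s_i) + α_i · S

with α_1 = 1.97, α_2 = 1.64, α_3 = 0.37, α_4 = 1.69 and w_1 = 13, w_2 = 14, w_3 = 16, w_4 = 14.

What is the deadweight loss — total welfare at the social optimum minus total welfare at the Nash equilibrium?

74.72

∂u_i/∂s_i = α_i − 1, so village i contributes w_i if α_i > 1, else 0.
α_i > 1 for i ∈ {1, 2, 4}; NE contributions (13, 14, 0, 14), S = 41.
W^NE = Σw_i − S^NE + (Σα_i)·S^NE = 57 + 4.67·41 = 248.47.
Planner: ∂(Σu_j)/∂s_i = Σα_j − 1 = 4.67 > 0, so everyone contributes w_i; S^SO = 57, W^SO = 57 + 4.67·57 = 323.19.
Deadweight loss = 74.72.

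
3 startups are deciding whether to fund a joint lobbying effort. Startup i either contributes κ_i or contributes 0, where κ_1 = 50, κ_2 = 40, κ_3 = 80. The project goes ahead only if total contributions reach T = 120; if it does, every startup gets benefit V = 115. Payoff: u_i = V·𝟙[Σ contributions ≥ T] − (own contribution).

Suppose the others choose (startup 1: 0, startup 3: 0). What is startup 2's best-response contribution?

Others' total = 0. Even contributing 40 gives 40 < 120: no benefit either way.
Best response: 0.

0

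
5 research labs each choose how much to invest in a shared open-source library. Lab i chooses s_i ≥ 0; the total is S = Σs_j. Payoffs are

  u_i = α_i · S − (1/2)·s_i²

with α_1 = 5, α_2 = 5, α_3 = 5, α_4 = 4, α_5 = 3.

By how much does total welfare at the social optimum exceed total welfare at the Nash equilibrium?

776

Lab i's FOC: ∂u_i/∂s_i = α_i − s_i = 0, so s_i* = α_i.
NE contributions = (5, 5, 5, 4, 3); S = 22.
W^NE = (Σα)·S − ½Σα_i² = 22² − ½·100 = 434.
Planner sets s_i = Σα_j = 22 for every i, so S^SO = 5·22 = 110.
W^SO = (Σα)·S^SO − ½·5·(Σα)² = (5/2)·22² = 1210.
Deadweight loss = W^SO − W^NE = 776.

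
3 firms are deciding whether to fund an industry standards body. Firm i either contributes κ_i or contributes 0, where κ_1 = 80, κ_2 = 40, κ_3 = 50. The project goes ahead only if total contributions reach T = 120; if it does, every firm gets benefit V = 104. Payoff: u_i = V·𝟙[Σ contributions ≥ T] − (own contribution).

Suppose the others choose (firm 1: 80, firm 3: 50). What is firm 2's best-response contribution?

Others' total = 130 ≥ 120; contributing adds cost 40 for no extra benefit.
Best response: 0.

0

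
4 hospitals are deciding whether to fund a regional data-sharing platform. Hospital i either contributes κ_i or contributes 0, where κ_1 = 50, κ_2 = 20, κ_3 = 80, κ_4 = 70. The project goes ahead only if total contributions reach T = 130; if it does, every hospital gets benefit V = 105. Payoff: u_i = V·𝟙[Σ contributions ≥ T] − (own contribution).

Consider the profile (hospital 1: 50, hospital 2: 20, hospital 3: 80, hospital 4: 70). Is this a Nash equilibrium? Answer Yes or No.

No

Total = 220 ≥ 130: provided.
Hospital 1 (pledges 50, payoff 55): dropping to 0 → total 170, payoff 105. Profitable deviation.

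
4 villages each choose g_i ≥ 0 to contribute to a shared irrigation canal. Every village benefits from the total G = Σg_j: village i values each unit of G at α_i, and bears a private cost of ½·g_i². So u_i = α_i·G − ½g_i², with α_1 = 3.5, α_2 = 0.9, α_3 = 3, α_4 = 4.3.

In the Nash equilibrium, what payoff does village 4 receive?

41.065

Village i's FOC: ∂u_i/∂g_i = α_i − g_i = 0, so g_i* = α_i.
NE contributions = (3.5, 0.9, 3, 4.3); G = 11.7.
u_4 = α_4·G − ½·(g_4)² = 4.3·11.7 − ½·4.3² = 41.065.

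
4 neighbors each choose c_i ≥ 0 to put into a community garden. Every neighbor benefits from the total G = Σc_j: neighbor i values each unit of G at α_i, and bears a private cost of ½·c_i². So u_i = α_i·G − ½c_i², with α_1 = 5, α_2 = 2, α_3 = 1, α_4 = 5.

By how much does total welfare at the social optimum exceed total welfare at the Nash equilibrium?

196.5

Neighbor i's FOC: ∂u_i/∂c_i = α_i − c_i = 0, so c_i* = α_i.
NE contributions = (5, 2, 1, 5); G = 13.
W^NE = (Σα)·G − ½Σα_i² = 13² − ½·55 = 141.5.
Planner sets c_i = Σα_j = 13 for every i, so G^SO = 4·13 = 52.
W^SO = (Σα)·G^SO − ½·4·(Σα)² = (4/2)·13² = 338.
Deadweight loss = W^SO − W^NE = 196.5.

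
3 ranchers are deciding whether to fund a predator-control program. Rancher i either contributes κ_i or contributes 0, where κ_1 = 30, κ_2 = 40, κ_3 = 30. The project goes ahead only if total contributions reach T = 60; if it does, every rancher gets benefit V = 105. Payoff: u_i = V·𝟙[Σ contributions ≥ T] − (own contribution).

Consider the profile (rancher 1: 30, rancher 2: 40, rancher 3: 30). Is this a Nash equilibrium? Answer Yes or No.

Total = 100 ≥ 60: provided.
Rancher 1 (pledges 30, payoff 75): dropping to 0 → total 70, payoff 105. Profitable deviation.

No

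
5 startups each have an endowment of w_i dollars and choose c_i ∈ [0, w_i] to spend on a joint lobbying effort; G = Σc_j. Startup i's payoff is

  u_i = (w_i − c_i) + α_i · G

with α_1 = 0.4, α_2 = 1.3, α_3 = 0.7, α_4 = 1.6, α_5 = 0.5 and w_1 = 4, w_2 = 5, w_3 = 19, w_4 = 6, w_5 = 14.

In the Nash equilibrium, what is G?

11

∂u_i/∂c_i = α_i − 1, so startup i contributes w_i if α_i > 1, else 0.
α_i > 1 for i ∈ {2, 4}; NE contributions (0, 5, 0, 6, 0), G = 11.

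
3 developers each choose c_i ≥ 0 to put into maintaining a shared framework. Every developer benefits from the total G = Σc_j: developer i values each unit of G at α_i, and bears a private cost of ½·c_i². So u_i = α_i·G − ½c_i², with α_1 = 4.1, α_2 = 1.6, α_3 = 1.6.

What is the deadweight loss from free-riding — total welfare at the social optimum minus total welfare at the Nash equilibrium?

Developer i's FOC: ∂u_i/∂c_i = α_i − c_i = 0, so c_i* = α_i.
NE contributions = (4.1, 1.6, 1.6); G = 7.3.
W^NE = (Σα)·G − ½Σα_i² = 7.3² − ½·21.93 = 42.325.
Planner sets c_i = Σα_j = 7.3 for every i, so G^SO = 3·7.3 = 21.9.
W^SO = (Σα)·G^SO − ½·3·(Σα)² = (3/2)·7.3² = 79.935.
Deadweight loss = W^SO − W^NE = 37.61.

37.61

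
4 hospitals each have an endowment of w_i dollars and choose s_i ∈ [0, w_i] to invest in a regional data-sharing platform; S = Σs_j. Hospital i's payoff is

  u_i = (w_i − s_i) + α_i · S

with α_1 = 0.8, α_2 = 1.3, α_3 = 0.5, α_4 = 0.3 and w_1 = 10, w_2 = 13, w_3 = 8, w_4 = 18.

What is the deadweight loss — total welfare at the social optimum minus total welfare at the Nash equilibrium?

68.4

∂u_i/∂s_i = α_i − 1, so hospital i contributes w_i if α_i > 1, else 0.
α_i > 1 for i ∈ {2}; NE contributions (0, 13, 0, 0), S = 13.
W^NE = Σw_i − S^NE + (Σα_i)·S^NE = 49 + 1.9·13 = 73.7.
Planner: ∂(Σu_j)/∂s_i = Σα_j − 1 = 1.9 > 0, so everyone contributes w_i; S^SO = 49, W^SO = 49 + 1.9·49 = 142.1.
Deadweight loss = 68.4.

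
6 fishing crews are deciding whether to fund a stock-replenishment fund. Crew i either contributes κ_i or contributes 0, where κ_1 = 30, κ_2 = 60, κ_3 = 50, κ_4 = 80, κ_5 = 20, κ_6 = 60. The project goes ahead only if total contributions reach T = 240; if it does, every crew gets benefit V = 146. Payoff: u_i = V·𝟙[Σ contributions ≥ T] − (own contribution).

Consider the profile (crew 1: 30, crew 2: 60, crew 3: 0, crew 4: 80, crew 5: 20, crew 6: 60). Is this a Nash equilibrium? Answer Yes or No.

Yes

Total = 250 ≥ 240: provided.
Crew 1 (pledges 30, payoff 116): dropping to 0 → total 220, payoff 0. No gain.
Crew 2 (pledges 60, payoff 86): dropping to 0 → total 190, payoff 0. No gain.
Crew 3 (pledges 0, payoff 146): pledging 50 → total 300, payoff 96. No gain.
Crew 4 (pledges 80, payoff 66): dropping to 0 → total 170, payoff 0. No gain.
Crew 5 (pledges 20, payoff 126): dropping to 0 → total 230, payoff 0. No gain.
Crew 6 (pledges 60, payoff 86): dropping to 0 → total 190, payoff 0. No gain.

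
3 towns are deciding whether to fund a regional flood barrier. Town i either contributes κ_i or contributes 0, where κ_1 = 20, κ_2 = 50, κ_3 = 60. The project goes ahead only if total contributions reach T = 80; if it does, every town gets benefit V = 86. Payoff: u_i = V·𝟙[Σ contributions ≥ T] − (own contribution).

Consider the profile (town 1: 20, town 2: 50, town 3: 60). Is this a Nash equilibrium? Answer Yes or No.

Total = 130 ≥ 80: provided.
Town 1 (pledges 20, payoff 66): dropping to 0 → total 110, payoff 86. Profitable deviation.

No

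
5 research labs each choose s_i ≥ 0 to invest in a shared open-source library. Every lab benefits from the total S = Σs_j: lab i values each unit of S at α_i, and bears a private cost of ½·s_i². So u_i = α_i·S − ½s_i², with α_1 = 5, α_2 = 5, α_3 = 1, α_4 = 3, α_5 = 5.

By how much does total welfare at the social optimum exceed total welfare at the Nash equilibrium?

Lab i's FOC: ∂u_i/∂s_i = α_i − s_i = 0, so s_i* = α_i.
NE contributions = (5, 5, 1, 3, 5); S = 19.
W^NE = (Σα)·S − ½Σα_i² = 19² − ½·85 = 318.5.
Planner sets s_i = Σα_j = 19 for every i, so S^SO = 5·19 = 95.
W^SO = (Σα)·S^SO − ½·5·(Σα)² = (5/2)·19² = 902.5.
Deadweight loss = W^SO − W^NE = 584.

584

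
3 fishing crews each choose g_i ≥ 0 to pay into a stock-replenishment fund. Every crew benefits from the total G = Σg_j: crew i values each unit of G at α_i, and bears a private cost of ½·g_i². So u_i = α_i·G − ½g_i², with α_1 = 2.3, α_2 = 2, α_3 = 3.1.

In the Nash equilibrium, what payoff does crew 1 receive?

14.375

Crew i's FOC: ∂u_i/∂g_i = α_i − g_i = 0, so g_i* = α_i.
NE contributions = (2.3, 2, 3.1); G = 7.4.
u_1 = α_1·G − ½·(g_1)² = 2.3·7.4 − ½·2.3² = 14.375.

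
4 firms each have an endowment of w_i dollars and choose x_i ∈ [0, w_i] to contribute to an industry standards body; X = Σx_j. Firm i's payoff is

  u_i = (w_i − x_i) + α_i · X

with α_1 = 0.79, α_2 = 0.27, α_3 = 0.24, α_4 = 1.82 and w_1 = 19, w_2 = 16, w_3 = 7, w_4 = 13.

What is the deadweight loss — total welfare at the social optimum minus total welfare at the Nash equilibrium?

89.04

∂u_i/∂x_i = α_i − 1, so firm i contributes w_i if α_i > 1, else 0.
α_i > 1 for i ∈ {4}; NE contributions (0, 0, 0, 13), X = 13.
W^NE = Σw_i − X^NE + (Σα_i)·X^NE = 55 + 2.12·13 = 82.56.
Planner: ∂(Σu_j)/∂x_i = Σα_j − 1 = 2.12 > 0, so everyone contributes w_i; X^SO = 55, W^SO = 55 + 2.12·55 = 171.6.
Deadweight loss = 89.04.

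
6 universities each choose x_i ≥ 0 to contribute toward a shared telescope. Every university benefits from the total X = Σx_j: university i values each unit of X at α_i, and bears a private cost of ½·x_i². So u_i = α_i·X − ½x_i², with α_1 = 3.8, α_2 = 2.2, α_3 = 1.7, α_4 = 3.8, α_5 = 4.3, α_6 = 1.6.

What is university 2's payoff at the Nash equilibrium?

University i's FOC: ∂u_i/∂x_i = α_i − x_i = 0, so x_i* = α_i.
NE contributions = (3.8, 2.2, 1.7, 3.8, 4.3, 1.6); X = 17.4.
u_2 = α_2·X − ½·(x_2)² = 2.2·17.4 − ½·2.2² = 35.86.

35.86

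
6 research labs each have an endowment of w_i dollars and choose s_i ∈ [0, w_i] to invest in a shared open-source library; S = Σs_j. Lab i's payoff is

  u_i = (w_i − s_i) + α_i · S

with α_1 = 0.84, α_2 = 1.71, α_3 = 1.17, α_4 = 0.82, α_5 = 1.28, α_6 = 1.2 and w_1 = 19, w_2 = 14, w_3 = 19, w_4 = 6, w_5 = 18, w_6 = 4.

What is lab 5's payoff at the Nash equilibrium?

70.4

∂u_i/∂s_i = α_i − 1, so lab i contributes w_i if α_i > 1, else 0.
α_i > 1 for i ∈ {2, 3, 5, 6}; NE contributions (0, 14, 19, 0, 18, 4), S = 55.
u_5 = (18 − 18) + 1.28·55 = 70.4.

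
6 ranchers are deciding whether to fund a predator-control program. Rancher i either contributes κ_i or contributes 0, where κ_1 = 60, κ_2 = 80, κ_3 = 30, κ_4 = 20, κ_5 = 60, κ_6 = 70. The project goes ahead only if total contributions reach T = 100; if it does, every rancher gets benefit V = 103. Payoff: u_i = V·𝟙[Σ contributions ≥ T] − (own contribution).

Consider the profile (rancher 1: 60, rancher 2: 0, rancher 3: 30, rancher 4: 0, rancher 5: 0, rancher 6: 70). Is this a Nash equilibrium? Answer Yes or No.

Total = 160 ≥ 100: provided.
Rancher 1 (pledges 60, payoff 43): dropping to 0 → total 100, payoff 103. Profitable deviation.

No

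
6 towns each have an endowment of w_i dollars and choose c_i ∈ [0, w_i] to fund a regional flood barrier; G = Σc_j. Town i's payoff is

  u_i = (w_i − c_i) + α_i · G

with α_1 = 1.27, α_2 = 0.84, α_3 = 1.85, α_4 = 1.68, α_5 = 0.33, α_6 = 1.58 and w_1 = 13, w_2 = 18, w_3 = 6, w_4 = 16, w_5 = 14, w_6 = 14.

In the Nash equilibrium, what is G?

49

∂u_i/∂c_i = α_i − 1, so town i contributes w_i if α_i > 1, else 0.
α_i > 1 for i ∈ {1, 3, 4, 6}; NE contributions (13, 0, 6, 16, 0, 14), G = 49.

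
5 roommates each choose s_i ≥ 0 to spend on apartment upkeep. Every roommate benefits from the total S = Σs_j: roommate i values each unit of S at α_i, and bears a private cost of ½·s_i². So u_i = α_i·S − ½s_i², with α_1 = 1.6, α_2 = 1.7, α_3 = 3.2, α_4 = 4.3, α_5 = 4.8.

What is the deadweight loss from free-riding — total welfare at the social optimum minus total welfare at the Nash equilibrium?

Roommate i's FOC: ∂u_i/∂s_i = α_i − s_i = 0, so s_i* = α_i.
NE contributions = (1.6, 1.7, 3.2, 4.3, 4.8); S = 15.6.
W^NE = (Σα)·S − ½Σα_i² = 15.6² − ½·57.22 = 214.75.
Planner sets s_i = Σα_j = 15.6 for every i, so S^SO = 5·15.6 = 78.
W^SO = (Σα)·S^SO − ½·5·(Σα)² = (5/2)·15.6² = 608.4.
Deadweight loss = W^SO − W^NE = 393.65.

393.65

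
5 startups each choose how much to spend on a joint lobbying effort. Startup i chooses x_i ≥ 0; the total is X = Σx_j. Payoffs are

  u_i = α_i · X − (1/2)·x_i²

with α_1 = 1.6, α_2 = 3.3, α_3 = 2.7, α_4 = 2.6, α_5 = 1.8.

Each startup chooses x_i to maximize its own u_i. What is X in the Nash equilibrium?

Startup i's FOC: ∂u_i/∂x_i = α_i − x_i = 0, so x_i* = α_i.
NE contributions = (1.6, 3.3, 2.7, 2.6, 1.8); X = 12.

12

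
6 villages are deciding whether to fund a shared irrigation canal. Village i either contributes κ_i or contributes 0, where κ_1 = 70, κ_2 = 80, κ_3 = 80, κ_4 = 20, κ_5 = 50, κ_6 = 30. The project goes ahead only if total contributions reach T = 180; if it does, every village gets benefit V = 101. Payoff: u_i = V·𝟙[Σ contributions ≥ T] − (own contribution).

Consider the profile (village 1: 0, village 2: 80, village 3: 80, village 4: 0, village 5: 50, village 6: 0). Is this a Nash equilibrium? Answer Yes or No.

Yes

Total = 210 ≥ 180: provided.
Village 1 (pledges 0, payoff 101): pledging 70 → total 280, payoff 31. No gain.
Village 2 (pledges 80, payoff 21): dropping to 0 → total 130, payoff 0. No gain.
Village 3 (pledges 80, payoff 21): dropping to 0 → total 130, payoff 0. No gain.
Village 4 (pledges 0, payoff 101): pledging 20 → total 230, payoff 81. No gain.
Village 5 (pledges 50, payoff 51): dropping to 0 → total 160, payoff 0. No gain.
Village 6 (pledges 0, payoff 101): pledging 30 → total 240, payoff 71. No gain.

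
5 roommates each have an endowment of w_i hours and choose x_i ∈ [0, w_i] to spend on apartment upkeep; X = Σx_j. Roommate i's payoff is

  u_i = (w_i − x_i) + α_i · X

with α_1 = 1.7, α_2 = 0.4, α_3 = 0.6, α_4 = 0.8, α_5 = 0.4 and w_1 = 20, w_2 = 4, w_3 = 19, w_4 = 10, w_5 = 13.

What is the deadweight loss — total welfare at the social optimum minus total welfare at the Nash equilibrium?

∂u_i/∂x_i = α_i − 1, so roommate i contributes w_i if α_i > 1, else 0.
α_i > 1 for i ∈ {1}; NE contributions (20, 0, 0, 0, 0), X = 20.
W^NE = Σw_i − X^NE + (Σα_i)·X^NE = 66 + 2.9·20 = 124.
Planner: ∂(Σu_j)/∂x_i = Σα_j − 1 = 2.9 > 0, so everyone contributes w_i; X^SO = 66, W^SO = 66 + 2.9·66 = 257.4.
Deadweight loss = 133.4.

133.4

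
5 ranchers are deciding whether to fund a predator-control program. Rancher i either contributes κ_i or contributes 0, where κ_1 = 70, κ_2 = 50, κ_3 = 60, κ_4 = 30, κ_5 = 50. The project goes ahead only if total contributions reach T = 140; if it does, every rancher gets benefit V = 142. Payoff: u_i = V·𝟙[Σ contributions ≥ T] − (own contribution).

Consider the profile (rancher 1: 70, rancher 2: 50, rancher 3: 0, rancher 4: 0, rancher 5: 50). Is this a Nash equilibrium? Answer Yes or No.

Total = 170 ≥ 140: provided.
Rancher 1 (pledges 70, payoff 72): dropping to 0 → total 100, payoff 0. No gain.
Rancher 2 (pledges 50, payoff 92): dropping to 0 → total 120, payoff 0. No gain.
Rancher 3 (pledges 0, payoff 142): pledging 60 → total 230, payoff 82. No gain.
Rancher 4 (pledges 0, payoff 142): pledging 30 → total 200, payoff 112. No gain.
Rancher 5 (pledges 50, payoff 92): dropping to 0 → total 120, payoff 0. No gain.

Yes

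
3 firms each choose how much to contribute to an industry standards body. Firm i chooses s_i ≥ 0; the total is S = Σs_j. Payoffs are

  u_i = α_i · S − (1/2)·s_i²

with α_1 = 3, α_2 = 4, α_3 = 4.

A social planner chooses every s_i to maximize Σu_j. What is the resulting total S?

Planner FOC: ∂(Σu_j)/∂s_i = (Σα_j) − s_i = 0, so s_i^SO = Σα_j = 11 for every i; S^SO = 33.

33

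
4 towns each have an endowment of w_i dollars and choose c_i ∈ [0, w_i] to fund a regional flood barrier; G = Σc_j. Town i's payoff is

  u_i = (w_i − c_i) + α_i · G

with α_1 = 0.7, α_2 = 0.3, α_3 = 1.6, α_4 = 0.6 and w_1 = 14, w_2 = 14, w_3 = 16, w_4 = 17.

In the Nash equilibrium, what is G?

16

∂u_i/∂c_i = α_i − 1, so town i contributes w_i if α_i > 1, else 0.
α_i > 1 for i ∈ {3}; NE contributions (0, 0, 16, 0), G = 16.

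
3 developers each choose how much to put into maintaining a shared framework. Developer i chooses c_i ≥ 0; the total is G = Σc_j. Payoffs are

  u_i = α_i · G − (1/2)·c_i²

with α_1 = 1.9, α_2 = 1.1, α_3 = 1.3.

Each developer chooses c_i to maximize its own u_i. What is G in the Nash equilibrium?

Developer i's FOC: ∂u_i/∂c_i = α_i − c_i = 0, so c_i* = α_i.
NE contributions = (1.9, 1.1, 1.3); G = 4.3.

4.3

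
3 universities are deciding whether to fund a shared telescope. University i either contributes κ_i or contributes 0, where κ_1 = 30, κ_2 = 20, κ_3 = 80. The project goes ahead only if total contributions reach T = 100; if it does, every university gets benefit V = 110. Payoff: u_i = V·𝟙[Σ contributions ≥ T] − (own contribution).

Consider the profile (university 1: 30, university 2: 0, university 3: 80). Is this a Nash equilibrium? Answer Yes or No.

Total = 110 ≥ 100: provided.
University 1 (pledges 30, payoff 80): dropping to 0 → total 80, payoff 0. No gain.
University 2 (pledges 0, payoff 110): pledging 20 → total 130, payoff 90. No gain.
University 3 (pledges 80, payoff 30): dropping to 0 → total 30, payoff 0. No gain.

Yes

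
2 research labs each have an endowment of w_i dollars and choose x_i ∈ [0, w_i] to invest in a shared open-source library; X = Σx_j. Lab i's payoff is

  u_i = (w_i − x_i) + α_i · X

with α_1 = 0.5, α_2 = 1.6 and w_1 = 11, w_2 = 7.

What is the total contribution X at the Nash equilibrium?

∂u_i/∂x_i = α_i − 1, so lab i contributes w_i if α_i > 1, else 0.
α_i > 1 for i ∈ {2}; NE contributions (0, 7), X = 7.

7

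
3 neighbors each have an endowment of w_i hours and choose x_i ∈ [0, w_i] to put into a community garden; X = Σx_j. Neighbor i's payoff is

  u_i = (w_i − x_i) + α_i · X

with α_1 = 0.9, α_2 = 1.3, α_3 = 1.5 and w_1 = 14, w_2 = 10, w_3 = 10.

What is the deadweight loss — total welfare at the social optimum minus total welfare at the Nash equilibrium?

∂u_i/∂x_i = α_i − 1, so neighbor i contributes w_i if α_i > 1, else 0.
α_i > 1 for i ∈ {2, 3}; NE contributions (0, 10, 10), X = 20.
W^NE = Σw_i − X^NE + (Σα_i)·X^NE = 34 + 2.7·20 = 88.
Planner: ∂(Σu_j)/∂x_i = Σα_j − 1 = 2.7 > 0, so everyone contributes w_i; X^SO = 34, W^SO = 34 + 2.7·34 = 125.8.
Deadweight loss = 37.8.

37.8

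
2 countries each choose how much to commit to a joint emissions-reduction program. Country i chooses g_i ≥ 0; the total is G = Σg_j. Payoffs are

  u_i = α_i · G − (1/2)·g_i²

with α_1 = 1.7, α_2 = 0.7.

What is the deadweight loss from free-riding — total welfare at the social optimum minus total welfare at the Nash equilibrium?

Country i's FOC: ∂u_i/∂g_i = α_i − g_i = 0, so g_i* = α_i.
NE contributions = (1.7, 0.7); G = 2.4.
W^NE = (Σα)·G − ½Σα_i² = 2.4² − ½·3.38 = 4.07.
Planner sets g_i = Σα_j = 2.4 for every i, so G^SO = 2·2.4 = 4.8.
W^SO = (Σα)·G^SO − ½·2·(Σα)² = (2/2)·2.4² = 5.76.
Deadweight loss = W^SO − W^NE = 1.69.

1.69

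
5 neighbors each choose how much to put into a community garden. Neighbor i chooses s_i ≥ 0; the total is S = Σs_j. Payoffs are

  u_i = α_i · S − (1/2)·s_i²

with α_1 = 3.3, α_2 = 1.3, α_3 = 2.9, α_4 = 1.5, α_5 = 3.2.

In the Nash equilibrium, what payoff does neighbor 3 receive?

31.175

Neighbor i's FOC: ∂u_i/∂s_i = α_i − s_i = 0, so s_i* = α_i.
NE contributions = (3.3, 1.3, 2.9, 1.5, 3.2); S = 12.2.
u_3 = α_3·S − ½·(s_3)² = 2.9·12.2 − ½·2.9² = 31.175.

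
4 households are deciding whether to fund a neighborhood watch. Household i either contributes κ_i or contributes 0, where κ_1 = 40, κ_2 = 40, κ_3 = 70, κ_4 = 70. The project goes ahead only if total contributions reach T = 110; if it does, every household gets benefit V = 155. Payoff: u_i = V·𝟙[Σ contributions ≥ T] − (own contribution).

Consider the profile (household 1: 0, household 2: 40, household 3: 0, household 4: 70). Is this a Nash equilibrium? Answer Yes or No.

Yes

Total = 110 ≥ 110: provided.
Household 1 (pledges 0, payoff 155): pledging 40 → total 150, payoff 115. No gain.
Household 2 (pledges 40, payoff 115): dropping to 0 → total 70, payoff 0. No gain.
Household 3 (pledges 0, payoff 155): pledging 70 → total 180, payoff 85. No gain.
Household 4 (pledges 70, payoff 85): dropping to 0 → total 40, payoff 0. No gain.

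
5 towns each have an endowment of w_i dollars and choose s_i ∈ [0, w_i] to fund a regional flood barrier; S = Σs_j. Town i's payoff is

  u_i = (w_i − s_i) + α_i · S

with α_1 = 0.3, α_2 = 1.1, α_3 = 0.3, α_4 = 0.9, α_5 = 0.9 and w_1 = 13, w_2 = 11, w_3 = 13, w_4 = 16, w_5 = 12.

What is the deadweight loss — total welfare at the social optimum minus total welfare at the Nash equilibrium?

∂u_i/∂s_i = α_i − 1, so town i contributes w_i if α_i > 1, else 0.
α_i > 1 for i ∈ {2}; NE contributions (0, 11, 0, 0, 0), S = 11.
W^NE = Σw_i − S^NE + (Σα_i)·S^NE = 65 + 2.5·11 = 92.5.
Planner: ∂(Σu_j)/∂s_i = Σα_j − 1 = 2.5 > 0, so everyone contributes w_i; S^SO = 65, W^SO = 65 + 2.5·65 = 227.5.
Deadweight loss = 135.

135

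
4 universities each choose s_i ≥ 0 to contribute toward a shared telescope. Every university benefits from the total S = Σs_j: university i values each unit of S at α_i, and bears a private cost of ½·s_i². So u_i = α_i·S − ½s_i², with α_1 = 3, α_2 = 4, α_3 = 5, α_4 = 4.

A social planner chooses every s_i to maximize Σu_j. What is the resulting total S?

Planner FOC: ∂(Σu_j)/∂s_i = (Σα_j) − s_i = 0, so s_i^SO = Σα_j = 16 for every i; S^SO = 64.

64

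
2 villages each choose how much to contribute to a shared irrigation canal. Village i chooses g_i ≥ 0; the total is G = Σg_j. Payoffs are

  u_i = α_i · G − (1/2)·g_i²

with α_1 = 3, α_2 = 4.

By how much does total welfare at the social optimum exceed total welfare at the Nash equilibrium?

12.5

Village i's FOC: ∂u_i/∂g_i = α_i − g_i = 0, so g_i* = α_i.
NE contributions = (3, 4); G = 7.
W^NE = (Σα)·G − ½Σα_i² = 7² − ½·25 = 36.5.
Planner sets g_i = Σα_j = 7 for every i, so G^SO = 2·7 = 14.
W^SO = (Σα)·G^SO − ½·2·(Σα)² = (2/2)·7² = 49.
Deadweight loss = W^SO − W^NE = 12.5.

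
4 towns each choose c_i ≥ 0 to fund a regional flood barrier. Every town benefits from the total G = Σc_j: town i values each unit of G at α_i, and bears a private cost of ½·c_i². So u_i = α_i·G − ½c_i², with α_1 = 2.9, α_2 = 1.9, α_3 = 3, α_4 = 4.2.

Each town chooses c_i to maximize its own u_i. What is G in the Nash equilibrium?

Town i's FOC: ∂u_i/∂c_i = α_i − c_i = 0, so c_i* = α_i.
NE contributions = (2.9, 1.9, 3, 4.2); G = 12.

12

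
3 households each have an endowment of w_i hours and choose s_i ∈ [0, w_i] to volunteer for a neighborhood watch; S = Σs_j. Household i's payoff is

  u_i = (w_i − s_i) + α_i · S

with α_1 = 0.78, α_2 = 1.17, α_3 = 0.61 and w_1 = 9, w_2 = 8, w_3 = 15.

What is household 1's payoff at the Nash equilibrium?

15.24

∂u_i/∂s_i = α_i − 1, so household i contributes w_i if α_i > 1, else 0.
α_i > 1 for i ∈ {2}; NE contributions (0, 8, 0), S = 8.
u_1 = (9 − 0) + 0.78·8 = 15.24.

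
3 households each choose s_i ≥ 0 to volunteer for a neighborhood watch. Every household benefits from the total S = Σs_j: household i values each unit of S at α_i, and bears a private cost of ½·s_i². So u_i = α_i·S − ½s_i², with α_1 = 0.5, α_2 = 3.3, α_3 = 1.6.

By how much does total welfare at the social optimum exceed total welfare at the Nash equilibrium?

21.43

Household i's FOC: ∂u_i/∂s_i = α_i − s_i = 0, so s_i* = α_i.
NE contributions = (0.5, 3.3, 1.6); S = 5.4.
W^NE = (Σα)·S − ½Σα_i² = 5.4² − ½·13.7 = 22.31.
Planner sets s_i = Σα_j = 5.4 for every i, so S^SO = 3·5.4 = 16.2.
W^SO = (Σα)·S^SO − ½·3·(Σα)² = (3/2)·5.4² = 43.74.
Deadweight loss = W^SO − W^NE = 21.43.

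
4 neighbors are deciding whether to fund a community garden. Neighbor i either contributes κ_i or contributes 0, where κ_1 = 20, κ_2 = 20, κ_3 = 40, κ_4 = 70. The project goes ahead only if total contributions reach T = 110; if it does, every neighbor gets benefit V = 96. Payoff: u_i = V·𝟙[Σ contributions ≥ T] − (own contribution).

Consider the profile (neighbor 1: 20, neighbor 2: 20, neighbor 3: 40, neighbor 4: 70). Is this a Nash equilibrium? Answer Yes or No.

Total = 150 ≥ 110: provided.
Neighbor 1 (pledges 20, payoff 76): dropping to 0 → total 130, payoff 96. Profitable deviation.

No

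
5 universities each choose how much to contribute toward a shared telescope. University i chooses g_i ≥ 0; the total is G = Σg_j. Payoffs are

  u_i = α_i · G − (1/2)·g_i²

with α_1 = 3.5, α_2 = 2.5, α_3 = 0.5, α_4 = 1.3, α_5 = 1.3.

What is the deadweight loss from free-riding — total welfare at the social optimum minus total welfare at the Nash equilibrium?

135.28

University i's FOC: ∂u_i/∂g_i = α_i − g_i = 0, so g_i* = α_i.
NE contributions = (3.5, 2.5, 0.5, 1.3, 1.3); G = 9.1.
W^NE = (Σα)·G − ½Σα_i² = 9.1² − ½·22.13 = 71.745.
Planner sets g_i = Σα_j = 9.1 for every i, so G^SO = 5·9.1 = 45.5.
W^SO = (Σα)·G^SO − ½·5·(Σα)² = (5/2)·9.1² = 207.025.
Deadweight loss = W^SO − W^NE = 135.28.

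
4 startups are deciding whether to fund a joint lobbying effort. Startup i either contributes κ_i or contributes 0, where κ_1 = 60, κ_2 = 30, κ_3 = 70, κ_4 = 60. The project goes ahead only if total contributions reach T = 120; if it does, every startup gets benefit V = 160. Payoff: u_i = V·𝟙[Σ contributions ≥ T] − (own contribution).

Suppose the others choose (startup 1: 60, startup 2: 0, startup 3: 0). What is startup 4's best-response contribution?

Others' total = 60. Contributing 60 brings total to 120 ≥ 120: gain V − κ_4 = 100.
Best response: 60.

60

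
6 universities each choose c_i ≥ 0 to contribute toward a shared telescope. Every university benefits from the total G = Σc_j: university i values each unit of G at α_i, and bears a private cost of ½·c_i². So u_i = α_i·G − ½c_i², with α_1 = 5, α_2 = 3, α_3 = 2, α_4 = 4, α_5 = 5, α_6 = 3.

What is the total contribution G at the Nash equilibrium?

University i's FOC: ∂u_i/∂c_i = α_i − c_i = 0, so c_i* = α_i.
NE contributions = (5, 3, 2, 4, 5, 3); G = 22.

22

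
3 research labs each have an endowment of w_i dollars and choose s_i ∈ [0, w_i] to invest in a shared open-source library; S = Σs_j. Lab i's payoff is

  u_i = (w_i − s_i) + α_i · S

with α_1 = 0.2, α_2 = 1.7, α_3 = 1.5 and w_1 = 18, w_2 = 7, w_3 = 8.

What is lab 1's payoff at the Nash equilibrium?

∂u_i/∂s_i = α_i − 1, so lab i contributes w_i if α_i > 1, else 0.
α_i > 1 for i ∈ {2, 3}; NE contributions (0, 7, 8), S = 15.
u_1 = (18 − 0) + 0.2·15 = 21.

21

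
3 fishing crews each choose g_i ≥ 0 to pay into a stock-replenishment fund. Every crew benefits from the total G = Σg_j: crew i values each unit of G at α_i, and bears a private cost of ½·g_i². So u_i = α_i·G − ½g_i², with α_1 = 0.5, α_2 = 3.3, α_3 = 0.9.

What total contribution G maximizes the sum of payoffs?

Planner FOC: ∂(Σu_j)/∂g_i = (Σα_j) − g_i = 0, so g_i^SO = Σα_j = 4.7 for every i; G^SO = 14.1.

14.1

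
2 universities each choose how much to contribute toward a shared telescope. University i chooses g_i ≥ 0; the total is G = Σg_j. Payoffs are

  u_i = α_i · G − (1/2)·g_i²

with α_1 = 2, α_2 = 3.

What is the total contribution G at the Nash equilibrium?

5

University i's FOC: ∂u_i/∂g_i = α_i − g_i = 0, so g_i* = α_i.
NE contributions = (2, 3); G = 5.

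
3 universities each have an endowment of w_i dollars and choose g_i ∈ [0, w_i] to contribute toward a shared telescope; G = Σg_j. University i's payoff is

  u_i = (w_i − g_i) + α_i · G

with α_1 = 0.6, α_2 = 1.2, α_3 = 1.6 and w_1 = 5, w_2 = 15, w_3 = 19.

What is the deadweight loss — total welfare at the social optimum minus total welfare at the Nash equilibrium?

12

∂u_i/∂g_i = α_i − 1, so university i contributes w_i if α_i > 1, else 0.
α_i > 1 for i ∈ {2, 3}; NE contributions (0, 15, 19), G = 34.
W^NE = Σw_i − G^NE + (Σα_i)·G^NE = 39 + 2.4·34 = 120.6.
Planner: ∂(Σu_j)/∂g_i = Σα_j − 1 = 2.4 > 0, so everyone contributes w_i; G^SO = 39, W^SO = 39 + 2.4·39 = 132.6.
Deadweight loss = 12.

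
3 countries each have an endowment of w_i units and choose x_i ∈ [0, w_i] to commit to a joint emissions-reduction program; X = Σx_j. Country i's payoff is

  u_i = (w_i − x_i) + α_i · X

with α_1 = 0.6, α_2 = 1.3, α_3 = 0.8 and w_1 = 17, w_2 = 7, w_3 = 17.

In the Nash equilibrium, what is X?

∂u_i/∂x_i = α_i − 1, so country i contributes w_i if α_i > 1, else 0.
α_i > 1 for i ∈ {2}; NE contributions (0, 7, 0), X = 7.

7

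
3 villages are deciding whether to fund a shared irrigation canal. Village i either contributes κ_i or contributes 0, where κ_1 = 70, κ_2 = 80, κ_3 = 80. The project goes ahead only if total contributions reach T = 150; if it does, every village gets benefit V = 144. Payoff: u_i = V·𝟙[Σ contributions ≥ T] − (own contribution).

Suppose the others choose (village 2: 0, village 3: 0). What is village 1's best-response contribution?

0

Others' total = 0. Even contributing 70 gives 70 < 150: no benefit either way.
Best response: 0.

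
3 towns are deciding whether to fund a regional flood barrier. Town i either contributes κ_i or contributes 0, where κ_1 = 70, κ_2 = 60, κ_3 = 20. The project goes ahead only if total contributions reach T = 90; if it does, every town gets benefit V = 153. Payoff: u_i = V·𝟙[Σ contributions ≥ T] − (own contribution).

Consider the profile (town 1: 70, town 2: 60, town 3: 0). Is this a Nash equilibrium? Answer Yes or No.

Total = 130 ≥ 90: provided.
Town 1 (pledges 70, payoff 83): dropping to 0 → total 60, payoff 0. No gain.
Town 2 (pledges 60, payoff 93): dropping to 0 → total 70, payoff 0. No gain.
Town 3 (pledges 0, payoff 153): pledging 20 → total 150, payoff 133. No gain.

Yes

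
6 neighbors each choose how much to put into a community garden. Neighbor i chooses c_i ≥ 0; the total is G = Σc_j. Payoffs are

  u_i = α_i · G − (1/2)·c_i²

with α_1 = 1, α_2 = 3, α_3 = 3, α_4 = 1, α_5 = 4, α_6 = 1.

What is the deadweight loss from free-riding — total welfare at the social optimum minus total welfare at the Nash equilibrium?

Neighbor i's FOC: ∂u_i/∂c_i = α_i − c_i = 0, so c_i* = α_i.
NE contributions = (1, 3, 3, 1, 4, 1); G = 13.
W^NE = (Σα)·G − ½Σα_i² = 13² − ½·37 = 150.5.
Planner sets c_i = Σα_j = 13 for every i, so G^SO = 6·13 = 78.
W^SO = (Σα)·G^SO − ½·6·(Σα)² = (6/2)·13² = 507.
Deadweight loss = W^SO − W^NE = 356.5.

356.5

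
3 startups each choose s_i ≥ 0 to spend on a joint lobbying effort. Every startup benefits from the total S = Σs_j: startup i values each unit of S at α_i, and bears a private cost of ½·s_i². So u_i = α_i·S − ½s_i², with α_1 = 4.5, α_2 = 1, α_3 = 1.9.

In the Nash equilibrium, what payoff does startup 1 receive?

Startup i's FOC: ∂u_i/∂s_i = α_i − s_i = 0, so s_i* = α_i.
NE contributions = (4.5, 1, 1.9); S = 7.4.
u_1 = α_1·S − ½·(s_1)² = 4.5·7.4 − ½·4.5² = 23.175.

23.175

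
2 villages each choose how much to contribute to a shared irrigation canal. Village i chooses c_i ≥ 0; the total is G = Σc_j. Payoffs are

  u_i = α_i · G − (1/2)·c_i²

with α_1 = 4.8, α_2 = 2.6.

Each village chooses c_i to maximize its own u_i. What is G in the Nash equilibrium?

Village i's FOC: ∂u_i/∂c_i = α_i − c_i = 0, so c_i* = α_i.
NE contributions = (4.8, 2.6); G = 7.4.

7.4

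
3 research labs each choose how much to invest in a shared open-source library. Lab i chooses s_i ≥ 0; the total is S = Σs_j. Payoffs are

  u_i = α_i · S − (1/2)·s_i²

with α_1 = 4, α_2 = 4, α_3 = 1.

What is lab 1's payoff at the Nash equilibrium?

28

Lab i's FOC: ∂u_i/∂s_i = α_i − s_i = 0, so s_i* = α_i.
NE contributions = (4, 4, 1); S = 9.
u_1 = α_1·S − ½·(s_1)² = 4·9 − ½·4² = 28.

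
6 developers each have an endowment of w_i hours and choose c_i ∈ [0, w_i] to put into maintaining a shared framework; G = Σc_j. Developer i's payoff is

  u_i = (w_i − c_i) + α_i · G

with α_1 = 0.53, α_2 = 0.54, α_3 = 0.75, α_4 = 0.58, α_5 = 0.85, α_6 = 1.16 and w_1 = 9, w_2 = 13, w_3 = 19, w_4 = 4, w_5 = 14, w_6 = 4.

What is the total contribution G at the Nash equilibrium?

4

∂u_i/∂c_i = α_i − 1, so developer i contributes w_i if α_i > 1, else 0.
α_i > 1 for i ∈ {6}; NE contributions (0, 0, 0, 0, 0, 4), G = 4.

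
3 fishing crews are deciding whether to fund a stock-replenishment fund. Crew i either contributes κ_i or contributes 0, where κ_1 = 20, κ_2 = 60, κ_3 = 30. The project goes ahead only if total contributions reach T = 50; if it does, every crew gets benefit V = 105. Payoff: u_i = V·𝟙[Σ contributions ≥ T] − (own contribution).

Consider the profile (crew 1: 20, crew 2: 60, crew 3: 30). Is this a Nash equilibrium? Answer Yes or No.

No

Total = 110 ≥ 50: provided.
Crew 1 (pledges 20, payoff 85): dropping to 0 → total 90, payoff 105. Profitable deviation.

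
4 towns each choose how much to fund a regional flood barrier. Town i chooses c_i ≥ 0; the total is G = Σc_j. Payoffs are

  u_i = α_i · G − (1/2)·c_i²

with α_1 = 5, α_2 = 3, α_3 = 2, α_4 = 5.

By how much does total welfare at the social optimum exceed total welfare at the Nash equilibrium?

Town i's FOC: ∂u_i/∂c_i = α_i − c_i = 0, so c_i* = α_i.
NE contributions = (5, 3, 2, 5); G = 15.
W^NE = (Σα)·G − ½Σα_i² = 15² − ½·63 = 193.5.
Planner sets c_i = Σα_j = 15 for every i, so G^SO = 4·15 = 60.
W^SO = (Σα)·G^SO − ½·4·(Σα)² = (4/2)·15² = 450.
Deadweight loss = W^SO − W^NE = 256.5.

256.5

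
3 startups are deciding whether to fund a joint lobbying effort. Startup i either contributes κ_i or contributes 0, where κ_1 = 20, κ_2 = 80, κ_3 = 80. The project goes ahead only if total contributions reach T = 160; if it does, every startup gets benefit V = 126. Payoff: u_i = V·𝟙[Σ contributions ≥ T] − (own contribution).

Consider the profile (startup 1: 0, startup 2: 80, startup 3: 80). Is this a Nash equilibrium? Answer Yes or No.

Total = 160 ≥ 160: provided.
Startup 1 (pledges 0, payoff 126): pledging 20 → total 180, payoff 106. No gain.
Startup 2 (pledges 80, payoff 46): dropping to 0 → total 80, payoff 0. No gain.
Startup 3 (pledges 80, payoff 46): dropping to 0 → total 80, payoff 0. No gain.

Yes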